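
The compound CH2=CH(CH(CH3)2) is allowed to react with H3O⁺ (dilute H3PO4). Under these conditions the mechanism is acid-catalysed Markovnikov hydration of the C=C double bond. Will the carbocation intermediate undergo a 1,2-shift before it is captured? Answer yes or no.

The first-formed carbocation is secondary.
The adjacent isopropyl carbon already bears 2 other carbon substituents and has a hydrogen to migrate; after a 1,2-hydride shift from that carbon the positive charge sits on a tertiary centre.
Tertiary is more stable than secondary, so the shift occurs.

yes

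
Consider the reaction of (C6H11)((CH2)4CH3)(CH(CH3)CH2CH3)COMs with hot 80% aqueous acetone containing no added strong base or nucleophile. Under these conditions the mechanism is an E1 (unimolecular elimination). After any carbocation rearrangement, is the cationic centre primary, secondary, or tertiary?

Step 1: Ionisation: the C–O σ-bond cleaves heterolytically; both bonding electrons depart with MsO⁻, leaving a tertiary carbocation at the α-carbon.
No single 1,2-shift to an adjacent carbon would give a more-substituted cation, so no rearrangement occurs.

tertiary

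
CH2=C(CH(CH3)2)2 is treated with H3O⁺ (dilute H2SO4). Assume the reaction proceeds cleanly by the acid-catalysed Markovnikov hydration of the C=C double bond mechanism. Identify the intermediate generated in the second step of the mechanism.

Step 1: Electrophilic addition begins with the π(C=C) electrons forming a bond to the proton of H3O⁺. Following Markovnikov's rule, the resulting cation is tertiary. H2O is released.
Step 2: A lone pair on the oxygen of H2O attacks the carbocation, forming a C–O bond and an oxonium ion (a protonated alcohol).
After step 2 the species present is an oxonium ion.

oxonium ion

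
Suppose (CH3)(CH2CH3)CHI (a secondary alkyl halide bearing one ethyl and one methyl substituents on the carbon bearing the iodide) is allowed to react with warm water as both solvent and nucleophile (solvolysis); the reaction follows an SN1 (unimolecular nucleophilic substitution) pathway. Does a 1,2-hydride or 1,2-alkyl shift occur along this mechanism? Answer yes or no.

no

The first-formed carbocation is secondary.
No single 1,2-shift to an adjacent carbon would produce a more-substituted cation than the one already present, so no rearrangement occurs.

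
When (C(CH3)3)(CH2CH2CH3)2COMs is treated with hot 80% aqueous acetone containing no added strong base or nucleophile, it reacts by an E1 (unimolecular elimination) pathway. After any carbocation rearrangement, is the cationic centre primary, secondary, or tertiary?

tertiary

Step 1: Unassisted departure of MsO⁻ (taking the C–O bonding pair) generates a tertiary carbocation.
No single 1,2-shift to an adjacent carbon would give a more-substituted cation, so no rearrangement occurs.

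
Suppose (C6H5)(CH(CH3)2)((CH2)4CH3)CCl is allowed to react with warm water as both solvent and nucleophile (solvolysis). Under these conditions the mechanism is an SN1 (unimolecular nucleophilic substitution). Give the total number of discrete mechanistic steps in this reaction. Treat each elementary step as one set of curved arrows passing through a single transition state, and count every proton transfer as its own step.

Step 1: Ionisation: the C–Cl σ-bond cleaves heterolytically; both bonding electrons depart with Cl⁻, leaving a tertiary carbocation at the α-carbon.
(No 1,2-shift: no single shift to an adjacent carbon would give a more stable cation.)
Step 2: Nucleophilic capture: the oxygen of H2O bonds to the cationic carbon, producing an oxonium-ion intermediate.
Step 3: A second solvent molecule removes the proton on oxygen, giving the neutral alcohol product.
Total: 3 elementary steps.

3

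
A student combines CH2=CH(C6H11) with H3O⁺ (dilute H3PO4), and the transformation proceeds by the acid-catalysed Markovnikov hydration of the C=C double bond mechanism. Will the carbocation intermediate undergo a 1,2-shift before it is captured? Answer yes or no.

yes

The first-formed carbocation is secondary.
The adjacent cyclohexyl carbon already bears 2 other carbon substituents and has a hydrogen to migrate; after a 1,2-hydride shift from that carbon the positive charge sits on a tertiary centre.
Tertiary is more stable than secondary, so the shift occurs.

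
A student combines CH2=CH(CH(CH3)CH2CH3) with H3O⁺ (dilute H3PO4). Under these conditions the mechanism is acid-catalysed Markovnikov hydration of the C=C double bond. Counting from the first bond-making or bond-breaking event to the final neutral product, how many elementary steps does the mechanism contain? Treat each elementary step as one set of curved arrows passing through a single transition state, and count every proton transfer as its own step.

Step 1: Protonation of the alkene by H3O⁺: the π bond acts as the nucleophile and picks up H⁺, giving the more stable (Markovnikov) secondary carbocation. H2O is released.
Step 2: A hydride (H with its bonding pair) migrates from the adjacent sec-butyl carbon to the cationic centre — a 1,2-hydride shift — upgrading the secondary cation to a tertiary one.
Step 3: Nucleophilic capture of the cation by H2O produces the protonated alcohol (an oxonium ion).
Step 4: Proton transfer from the O–H of the oxonium ion to H2O completes the catalytic cycle and yields the alcohol.
Total: 4 elementary steps.

4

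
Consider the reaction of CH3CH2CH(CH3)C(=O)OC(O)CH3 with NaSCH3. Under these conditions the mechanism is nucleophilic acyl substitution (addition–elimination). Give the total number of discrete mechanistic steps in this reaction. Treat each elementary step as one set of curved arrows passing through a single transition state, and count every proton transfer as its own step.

Step 1: A lone pair on the S of CH3S⁻ attacks the electrophilic acyl carbon; the π(C=O) electrons move onto oxygen, giving a tetrahedral intermediate.
Step 2: Elimination step: re-formation of the carbonyl π bond drives out CH3CO2⁻, giving the new acyl compound.
Total: 2 elementary steps.

2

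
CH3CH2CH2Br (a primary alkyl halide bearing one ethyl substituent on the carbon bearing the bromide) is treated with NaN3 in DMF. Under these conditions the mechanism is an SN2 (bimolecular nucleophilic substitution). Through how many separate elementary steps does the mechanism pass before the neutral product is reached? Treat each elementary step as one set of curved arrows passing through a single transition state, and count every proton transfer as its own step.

1

Step 1: The azide nucleophile donates a lone pair from N to the α-carbon in a backside attack; simultaneously the C–Br σ-bond breaks and both of its electrons leave with Br⁻. One concerted step with inversion of configuration.
Total: 1 elementary step.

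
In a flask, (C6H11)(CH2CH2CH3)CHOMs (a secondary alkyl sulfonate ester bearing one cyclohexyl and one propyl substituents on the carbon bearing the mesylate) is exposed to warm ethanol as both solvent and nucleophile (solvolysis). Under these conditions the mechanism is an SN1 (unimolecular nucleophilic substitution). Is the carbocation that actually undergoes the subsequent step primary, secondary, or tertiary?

Step 1: Ionisation: the C–O σ-bond cleaves heterolytically; both bonding electrons depart with MsO⁻, leaving a secondary carbocation at the α-carbon.
Step 2: Carbocation rearrangement: a 1,2-hydride shift from the adjacent cyclohexyl carbon converts the initially-formed secondary cation into the more stable tertiary cation.
The cation rearranges from secondary to tertiary via a 1,2-hydride shift from the adjacent cyclohexyl carbon; the tertiary cation is what reacts next.

tertiary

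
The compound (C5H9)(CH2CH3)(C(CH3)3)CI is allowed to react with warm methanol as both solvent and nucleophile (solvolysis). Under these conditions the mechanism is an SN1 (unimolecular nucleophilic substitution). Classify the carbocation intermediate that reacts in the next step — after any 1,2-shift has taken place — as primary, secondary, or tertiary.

tertiary

Step 1: Unassisted departure of I⁻ (taking the C–I bonding pair) generates a tertiary carbocation.
No single 1,2-shift to an adjacent carbon would give a more-substituted cation, so no rearrangement occurs.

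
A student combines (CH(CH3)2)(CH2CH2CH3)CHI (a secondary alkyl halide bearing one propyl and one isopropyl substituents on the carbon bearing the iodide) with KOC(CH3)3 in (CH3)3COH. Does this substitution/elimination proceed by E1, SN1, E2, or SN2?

Conditions: a strong/bulky base with a secondary substrate bearing a β-hydrogen.
These conditions are the textbook signature of the E2 pathway.
A strong (often hindered) base removes a β-H in concert with loss of the leaving group — bimolecular elimination.

E2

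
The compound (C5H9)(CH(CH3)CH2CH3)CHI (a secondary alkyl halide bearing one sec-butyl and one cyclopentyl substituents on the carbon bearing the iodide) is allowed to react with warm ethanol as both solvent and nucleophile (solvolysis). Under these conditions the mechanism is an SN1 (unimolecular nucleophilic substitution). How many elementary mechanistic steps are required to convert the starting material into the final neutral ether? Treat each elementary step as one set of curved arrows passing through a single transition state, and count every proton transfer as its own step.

Step 1: Unassisted departure of I⁻ (taking the C–I bonding pair) generates a secondary carbocation.
Step 2: A 1,2-hydride shift from the adjacent sec-butyl carbon moves the positive charge from the secondary centre to an adjacent carbon, generating a more stable tertiary carbocation.
Step 3: CH3CH2OH donates an oxygen lone pair into the empty p orbital of the cation, giving a protonated ether (an oxonium ion).
Step 4: A second solvent molecule removes the proton on oxygen, giving the neutral ether product.
Total: 4 elementary steps.

4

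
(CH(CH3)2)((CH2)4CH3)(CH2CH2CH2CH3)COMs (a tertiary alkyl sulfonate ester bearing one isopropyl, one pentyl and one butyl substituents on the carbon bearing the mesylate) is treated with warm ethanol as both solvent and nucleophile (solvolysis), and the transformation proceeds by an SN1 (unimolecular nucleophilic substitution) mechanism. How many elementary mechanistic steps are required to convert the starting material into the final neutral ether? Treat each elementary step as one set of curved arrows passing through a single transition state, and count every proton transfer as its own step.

Step 1: Rate-determining heterolysis of the C–O bond gives MsO⁻ and a tertiary carbocation.
(No 1,2-shift: no single shift to an adjacent carbon would give a more stable cation.)
Step 2: A lone pair on the oxygen of CH3CH2OH attacks the carbocation, forming a new C–O σ-bond and an oxonium ion.
Step 3: A second solvent molecule removes the proton on oxygen, giving the neutral ether product.
Total: 3 elementary steps.

3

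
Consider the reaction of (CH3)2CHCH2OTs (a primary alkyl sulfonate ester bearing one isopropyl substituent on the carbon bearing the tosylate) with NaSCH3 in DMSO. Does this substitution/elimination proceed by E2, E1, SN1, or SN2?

SN2

Conditions: a primary substrate with a strong nucleophile in the polar aprotic solvent DMSO.
These conditions are the textbook signature of the SN2 pathway.
An unhindered substrate with a strong nucleophile in a polar aprotic solvent favours one-step backside displacement.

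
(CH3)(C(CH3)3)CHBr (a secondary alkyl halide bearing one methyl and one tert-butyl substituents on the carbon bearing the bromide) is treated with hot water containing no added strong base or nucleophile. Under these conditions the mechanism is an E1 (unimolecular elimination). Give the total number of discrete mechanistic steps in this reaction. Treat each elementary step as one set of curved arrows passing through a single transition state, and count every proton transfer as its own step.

Step 1: Ionisation: the C–Br σ-bond cleaves heterolytically; both bonding electrons depart with Br⁻, leaving a secondary carbocation at the α-carbon.
Step 2: A 1,2-methyl shift from the adjacent tert-butyl carbon moves the positive charge from the secondary centre to an adjacent carbon, generating a more stable tertiary carbocation.
Step 3: Loss of a β-proton to a water molecule of the solvent: the C–H bonding pair collapses toward the cationic carbon to form the C=C π bond, yielding the alkene.
Total: 3 elementary steps.

3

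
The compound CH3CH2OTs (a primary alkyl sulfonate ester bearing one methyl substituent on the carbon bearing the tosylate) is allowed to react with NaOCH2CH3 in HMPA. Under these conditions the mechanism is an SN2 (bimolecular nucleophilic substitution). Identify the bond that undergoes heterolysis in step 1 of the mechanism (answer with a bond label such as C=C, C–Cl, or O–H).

C–O

Step 1: The ethoxide nucleophile donates a lone pair from O to the α-carbon in a backside attack; simultaneously the C–O σ-bond breaks and both of its electrons leave with TsO⁻. One concerted step with inversion of configuration.
The bond broken in this step is the C–O bond.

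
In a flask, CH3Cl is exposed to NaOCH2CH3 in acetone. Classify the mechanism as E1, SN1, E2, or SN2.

SN2

Conditions: a methyl substrate with a strong nucleophile in the polar aprotic solvent acetone.
These conditions are the textbook signature of the SN2 pathway.
An unhindered substrate with a strong nucleophile in a polar aprotic solvent favours one-step backside displacement.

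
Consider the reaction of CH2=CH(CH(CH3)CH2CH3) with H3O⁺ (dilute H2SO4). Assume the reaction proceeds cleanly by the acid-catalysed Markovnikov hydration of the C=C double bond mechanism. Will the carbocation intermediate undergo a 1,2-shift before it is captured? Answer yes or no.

The first-formed carbocation is secondary.
The adjacent sec-butyl carbon already bears 2 other carbon substituents and has a hydrogen to migrate; after a 1,2-hydride shift from that carbon the positive charge sits on a tertiary centre.
Tertiary is more stable than secondary, so the shift occurs.

yes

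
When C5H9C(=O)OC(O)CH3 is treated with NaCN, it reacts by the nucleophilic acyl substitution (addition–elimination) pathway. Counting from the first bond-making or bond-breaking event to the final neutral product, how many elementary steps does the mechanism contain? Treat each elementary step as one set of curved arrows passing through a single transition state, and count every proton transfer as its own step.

Step 1: A lone pair on the C of CN⁻ attacks the electrophilic acyl carbon; the π(C=O) electrons move onto oxygen, giving a tetrahedral intermediate.
Step 2: An oxygen lone pair re-forms the C=O π bond as the C–O σ-bond breaks; CH3CO2⁻ is expelled.
Total: 2 elementary steps.

2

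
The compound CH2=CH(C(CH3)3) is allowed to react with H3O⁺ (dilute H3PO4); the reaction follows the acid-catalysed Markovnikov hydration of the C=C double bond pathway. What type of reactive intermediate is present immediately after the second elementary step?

tertiary carbocation

Step 1: The π electrons of the C=C bond attack a proton of H3O⁺; Markovnikov addition places the new C–H on the less-substituted alkene carbon, so the positive charge ends up on the more-substituted carbon — a secondary carbocation. H2O is released.
Step 2: A methyl group with its bonding pair migrates from the adjacent tert-butyl carbon to the cationic centre — a 1,2-methyl shift — upgrading the secondary cation to a tertiary one.
After step 2 the species present is a tertiary carbocation.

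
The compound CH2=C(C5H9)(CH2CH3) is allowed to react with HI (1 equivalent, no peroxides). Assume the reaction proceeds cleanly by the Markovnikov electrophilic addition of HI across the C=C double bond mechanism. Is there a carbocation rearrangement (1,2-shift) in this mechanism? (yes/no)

no

The first-formed carbocation is tertiary.
No single 1,2-shift to an adjacent carbon would produce a more-substituted cation than the one already present, so no rearrangement occurs.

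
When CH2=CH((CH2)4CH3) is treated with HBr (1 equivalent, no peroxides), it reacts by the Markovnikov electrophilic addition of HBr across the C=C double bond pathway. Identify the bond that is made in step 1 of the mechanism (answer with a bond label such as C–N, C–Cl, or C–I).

C–H

Step 1: Protonation of the alkene by HBr: the π bond acts as the nucleophile and picks up H⁺, giving the more stable (Markovnikov) secondary carbocation. The H–Br bond breaks heterolytically, releasing Br⁻.
The bond formed in this step is the C–H bond.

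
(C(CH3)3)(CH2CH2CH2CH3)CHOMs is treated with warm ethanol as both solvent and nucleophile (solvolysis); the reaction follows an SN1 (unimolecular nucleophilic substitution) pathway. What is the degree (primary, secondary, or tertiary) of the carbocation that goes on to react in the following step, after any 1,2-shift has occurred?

Step 1: Ionisation: the C–O σ-bond cleaves heterolytically; both bonding electrons depart with MsO⁻, leaving a secondary carbocation at the α-carbon.
Step 2: Carbocation rearrangement: a 1,2-methyl shift from the adjacent tert-butyl carbon converts the initially-formed secondary cation into the more stable tertiary cation.
The cation rearranges from secondary to tertiary via a 1,2-methyl shift from the adjacent tert-butyl carbon; the tertiary cation is what reacts next.

tertiary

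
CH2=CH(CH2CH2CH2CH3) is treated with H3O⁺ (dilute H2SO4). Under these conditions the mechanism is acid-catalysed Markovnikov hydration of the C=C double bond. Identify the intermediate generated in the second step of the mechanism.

Step 1: The π electrons of the C=C bond attack a proton of H3O⁺; Markovnikov addition places the new C–H on the less-substituted alkene carbon, so the positive charge ends up on the more-substituted carbon — a secondary carbocation. H2O is released.
Step 2: Water acts as the nucleophile: an oxygen lone pair bonds to the cationic carbon, giving an oxonium-ion intermediate.
After step 2 the species present is an oxonium ion.

oxonium ion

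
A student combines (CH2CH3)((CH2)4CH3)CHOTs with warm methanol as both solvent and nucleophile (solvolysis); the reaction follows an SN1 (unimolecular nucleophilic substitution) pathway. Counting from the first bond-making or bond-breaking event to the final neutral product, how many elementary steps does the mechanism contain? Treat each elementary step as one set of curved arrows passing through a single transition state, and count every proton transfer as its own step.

Step 1: Unassisted departure of TsO⁻ (taking the C–O bonding pair) generates a secondary carbocation.
(No 1,2-shift: no single shift to an adjacent carbon would give a more stable cation.)
Step 2: Nucleophilic capture: the oxygen of CH3OH bonds to the cationic carbon, producing an oxonium-ion intermediate.
Step 3: Proton transfer from the O–H of the oxonium ion to a solvent molecule delivers the neutral ether.
Total: 3 elementary steps.

3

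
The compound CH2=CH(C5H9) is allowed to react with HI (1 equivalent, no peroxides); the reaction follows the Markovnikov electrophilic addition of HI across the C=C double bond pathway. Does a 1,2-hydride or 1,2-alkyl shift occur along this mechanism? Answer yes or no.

The first-formed carbocation is secondary.
The adjacent cyclopentyl carbon already bears 2 other carbon substituents and has a hydrogen to migrate; after a 1,2-hydride shift from that carbon the positive charge sits on a tertiary centre.
Tertiary is more stable than secondary, so the shift occurs.

yes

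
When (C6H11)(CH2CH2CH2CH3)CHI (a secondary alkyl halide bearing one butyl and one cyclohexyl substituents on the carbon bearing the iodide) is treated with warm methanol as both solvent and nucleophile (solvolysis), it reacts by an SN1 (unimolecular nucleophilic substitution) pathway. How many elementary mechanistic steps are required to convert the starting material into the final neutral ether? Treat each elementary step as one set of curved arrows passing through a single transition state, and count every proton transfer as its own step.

Step 1: Rate-determining heterolysis of the C–I bond gives I⁻ and a secondary carbocation.
Step 2: Carbocation rearrangement: a 1,2-hydride shift from the adjacent cyclohexyl carbon converts the initially-formed secondary cation into the more stable tertiary cation.
Step 3: A lone pair on the oxygen of CH3OH attacks the carbocation, forming a new C–O σ-bond and an oxonium ion.
Step 4: Proton transfer from the O–H of the oxonium ion to a solvent molecule delivers the neutral ether.
Total: 4 elementary steps.

4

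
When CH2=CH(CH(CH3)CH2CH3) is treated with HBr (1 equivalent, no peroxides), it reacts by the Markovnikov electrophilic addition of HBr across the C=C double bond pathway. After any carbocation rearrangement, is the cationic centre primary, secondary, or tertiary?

Step 1: Electrophilic addition begins with the π(C=C) electrons forming a bond to the proton of HBr. Following Markovnikov's rule, the resulting cation is secondary. The H–Br bond breaks heterolytically, releasing Br⁻.
Step 2: Carbocation rearrangement: a 1,2-hydride shift from the adjacent sec-butyl carbon converts the initially-formed secondary cation into the more stable tertiary cation.
The cation rearranges from secondary to tertiary via a 1,2-hydride shift from the adjacent sec-butyl carbon; the tertiary cation is what reacts next.

tertiary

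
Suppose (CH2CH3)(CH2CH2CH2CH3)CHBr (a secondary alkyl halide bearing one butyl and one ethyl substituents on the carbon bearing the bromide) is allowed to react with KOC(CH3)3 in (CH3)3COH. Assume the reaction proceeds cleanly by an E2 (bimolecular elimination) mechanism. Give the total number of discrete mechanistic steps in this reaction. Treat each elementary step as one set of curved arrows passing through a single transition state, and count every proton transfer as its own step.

1

Step 1: The strong base (CH3)3CO⁻ removes a β-hydrogen; in the same concerted event the electrons of the breaking C–H bond form the new π(C=C) bond and the C–Br σ-bond breaks, expelling Br⁻. Anti-periplanar geometry; one transition state.
Total: 1 elementary step.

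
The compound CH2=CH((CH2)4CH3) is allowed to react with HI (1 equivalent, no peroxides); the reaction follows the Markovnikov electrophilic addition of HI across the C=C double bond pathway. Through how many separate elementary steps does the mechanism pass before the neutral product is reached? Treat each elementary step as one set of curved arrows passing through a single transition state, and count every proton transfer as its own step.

Step 1: Protonation of the alkene by HI: the π bond acts as the nucleophile and picks up H⁺, giving the more stable (Markovnikov) secondary carbocation. The H–I bond breaks heterolytically, releasing I⁻.
(No 1,2-shift: no single shift to an adjacent carbon would give a more stable cation.)
Step 2: The I⁻ anion donates a lone pair to the carbocation, forming the new C–I σ-bond and giving the neutral alkyl halide.
Total: 2 elementary steps.

2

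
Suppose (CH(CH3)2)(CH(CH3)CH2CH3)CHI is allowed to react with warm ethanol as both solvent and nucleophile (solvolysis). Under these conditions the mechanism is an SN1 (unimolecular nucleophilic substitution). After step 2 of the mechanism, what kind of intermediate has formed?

Step 1: Rate-determining heterolysis of the C–I bond gives I⁻ and a secondary carbocation.
Step 2: A 1,2-hydride shift from the adjacent sec-butyl carbon moves the positive charge from the secondary centre to an adjacent carbon, generating a more stable tertiary carbocation.
After step 2 the species present is a tertiary carbocation.

tertiary carbocation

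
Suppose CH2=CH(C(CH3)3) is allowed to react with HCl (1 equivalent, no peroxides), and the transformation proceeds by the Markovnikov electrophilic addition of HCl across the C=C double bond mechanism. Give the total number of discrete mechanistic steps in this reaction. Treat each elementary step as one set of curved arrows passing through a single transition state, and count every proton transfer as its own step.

Step 1: Protonation of the alkene by HCl: the π bond acts as the nucleophile and picks up H⁺, giving the more stable (Markovnikov) secondary carbocation. The H–Cl bond breaks heterolytically, releasing Cl⁻.
Step 2: Carbocation rearrangement: a 1,2-methyl shift from the adjacent tert-butyl carbon converts the initially-formed secondary cation into the more stable tertiary cation.
Step 3: Cl⁻ captures the cation: a lone pair on Cl⁻ fills the empty p orbital, producing the alkyl halide product.
Total: 3 elementary steps.

3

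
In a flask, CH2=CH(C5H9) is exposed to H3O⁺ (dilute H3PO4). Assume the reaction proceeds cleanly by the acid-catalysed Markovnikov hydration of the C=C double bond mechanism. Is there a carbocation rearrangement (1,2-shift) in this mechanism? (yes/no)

The first-formed carbocation is secondary.
The adjacent cyclopentyl carbon already bears 2 other carbon substituents and has a hydrogen to migrate; after a 1,2-hydride shift from that carbon the positive charge sits on a tertiary centre.
Tertiary is more stable than secondary, so the shift occurs.

yes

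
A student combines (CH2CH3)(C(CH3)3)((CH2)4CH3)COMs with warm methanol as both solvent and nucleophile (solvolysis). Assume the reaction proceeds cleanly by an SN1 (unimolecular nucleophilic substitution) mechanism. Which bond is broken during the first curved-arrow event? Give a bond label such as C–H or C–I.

Step 1: The C–O bond breaks with both electrons going to the mesylate; MsO⁻ leaves and a tertiary carbocation remains.
The bond broken in this step is the C–O bond.

C–O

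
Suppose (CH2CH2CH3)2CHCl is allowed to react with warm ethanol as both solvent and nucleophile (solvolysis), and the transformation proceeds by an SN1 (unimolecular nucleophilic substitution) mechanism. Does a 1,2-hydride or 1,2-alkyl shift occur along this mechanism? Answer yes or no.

The first-formed carbocation is secondary.
No single 1,2-shift to an adjacent carbon would produce a more-substituted cation than the one already present, so no rearrangement occurs.

no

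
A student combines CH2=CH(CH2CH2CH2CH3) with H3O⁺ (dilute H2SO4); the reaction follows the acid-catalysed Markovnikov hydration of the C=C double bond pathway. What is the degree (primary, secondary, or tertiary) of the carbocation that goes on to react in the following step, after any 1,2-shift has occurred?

Step 1: Protonation of the alkene by H3O⁺: the π bond acts as the nucleophile and picks up H⁺, giving the more stable (Markovnikov) secondary carbocation. H2O is released.
No single 1,2-shift to an adjacent carbon would give a more-substituted cation, so no rearrangement occurs.

secondary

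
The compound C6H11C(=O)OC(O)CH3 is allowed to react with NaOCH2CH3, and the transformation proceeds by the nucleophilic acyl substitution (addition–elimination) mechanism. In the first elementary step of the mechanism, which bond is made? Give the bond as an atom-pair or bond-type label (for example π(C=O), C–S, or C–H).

Step 1: Nucleophilic addition of CH3CH2O⁻ to the acyl carbon breaks the π(C=O) bond and yields a tetrahedral, anionic intermediate.
The bond formed in this step is the C–O bond.

C–O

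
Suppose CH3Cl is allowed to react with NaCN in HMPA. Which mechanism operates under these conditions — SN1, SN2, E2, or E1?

SN2

Conditions: a methyl substrate with a strong nucleophile in the polar aprotic solvent HMPA.
These conditions are the textbook signature of the SN2 pathway.
An unhindered substrate with a strong nucleophile in a polar aprotic solvent favours one-step backside displacement.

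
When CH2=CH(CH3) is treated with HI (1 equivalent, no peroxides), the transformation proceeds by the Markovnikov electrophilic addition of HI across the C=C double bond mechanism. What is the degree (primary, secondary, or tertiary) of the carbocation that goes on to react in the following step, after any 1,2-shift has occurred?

secondary

Step 1: The π electrons of the C=C bond attack a proton of HI; Markovnikov addition places the new C–H on the less-substituted alkene carbon, so the positive charge ends up on the more-substituted carbon — a secondary carbocation. The H–I bond breaks heterolytically, releasing I⁻.
No single 1,2-shift to an adjacent carbon would give a more-substituted cation, so no rearrangement occurs.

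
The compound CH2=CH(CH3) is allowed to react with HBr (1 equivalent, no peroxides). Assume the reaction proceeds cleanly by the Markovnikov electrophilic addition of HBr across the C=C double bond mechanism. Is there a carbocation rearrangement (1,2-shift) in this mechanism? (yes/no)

no

The first-formed carbocation is secondary.
No single 1,2-shift to an adjacent carbon would produce a more-substituted cation than the one already present, so no rearrangement occurs.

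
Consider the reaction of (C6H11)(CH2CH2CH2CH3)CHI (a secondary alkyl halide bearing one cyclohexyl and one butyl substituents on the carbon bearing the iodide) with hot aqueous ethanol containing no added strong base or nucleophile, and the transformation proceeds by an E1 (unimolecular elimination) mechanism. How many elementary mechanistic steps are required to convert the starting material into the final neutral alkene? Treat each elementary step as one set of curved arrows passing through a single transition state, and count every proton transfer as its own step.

Step 1: Ionisation: the C–I σ-bond cleaves heterolytically; both bonding electrons depart with I⁻, leaving a secondary carbocation at the α-carbon.
Step 2: A 1,2-hydride shift from the adjacent cyclohexyl carbon moves the positive charge from the secondary centre to an adjacent carbon, generating a more stable tertiary carbocation.
Step 3: Loss of a β-proton to a water (or ethanol) molecule of the solvent: the C–H bonding pair collapses toward the cationic carbon to form the C=C π bond, yielding the alkene.
Total: 3 elementary steps.

3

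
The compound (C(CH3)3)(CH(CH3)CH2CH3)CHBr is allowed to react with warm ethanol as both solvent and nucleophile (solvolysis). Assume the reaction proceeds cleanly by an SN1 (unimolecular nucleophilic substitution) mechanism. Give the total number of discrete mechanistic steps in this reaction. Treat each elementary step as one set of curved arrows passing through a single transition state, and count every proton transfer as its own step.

4

Step 1: Unassisted departure of Br⁻ (taking the C–Br bonding pair) generates a secondary carbocation.
Step 2: A hydride (H with its bonding pair) migrates from the adjacent sec-butyl carbon to the cationic centre — a 1,2-hydride shift — upgrading the secondary cation to a tertiary one.
Step 3: A lone pair on the oxygen of CH3CH2OH attacks the carbocation, forming a new C–O σ-bond and an oxonium ion.
Step 4: A second solvent molecule removes the proton on oxygen, giving the neutral ether product.
Total: 4 elementary steps.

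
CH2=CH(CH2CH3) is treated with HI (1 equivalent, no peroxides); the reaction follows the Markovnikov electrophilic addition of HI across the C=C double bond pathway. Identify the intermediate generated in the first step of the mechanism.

secondary carbocation

Step 1: The π electrons of the C=C bond attack a proton of HI; Markovnikov addition places the new C–H on the less-substituted alkene carbon, so the positive charge ends up on the more-substituted carbon — a secondary carbocation. The H–I bond breaks heterolytically, releasing I⁻.
After step 1 the species present is a secondary carbocation.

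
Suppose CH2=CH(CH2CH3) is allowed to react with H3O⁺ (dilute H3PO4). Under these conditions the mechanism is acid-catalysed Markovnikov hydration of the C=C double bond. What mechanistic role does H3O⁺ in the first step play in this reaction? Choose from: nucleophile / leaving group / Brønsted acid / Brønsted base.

Step 1: The π electrons of the C=C bond attack a proton of H3O⁺; Markovnikov addition places the new C–H on the less-substituted alkene carbon, so the positive charge ends up on the more-substituted carbon — a secondary carbocation. H2O is released.
H3O⁺ in the first step donates a proton in a proton-transfer step — a Brønsted acid.

Brønsted acid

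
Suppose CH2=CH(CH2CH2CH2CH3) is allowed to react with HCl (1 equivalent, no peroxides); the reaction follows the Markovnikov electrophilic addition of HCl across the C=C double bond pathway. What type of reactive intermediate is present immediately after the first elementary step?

secondary carbocation

Step 1: The π electrons of the C=C bond attack a proton of HCl; Markovnikov addition places the new C–H on the less-substituted alkene carbon, so the positive charge ends up on the more-substituted carbon — a secondary carbocation. The H–Cl bond breaks heterolytically, releasing Cl⁻.
After step 1 the species present is a secondary carbocation.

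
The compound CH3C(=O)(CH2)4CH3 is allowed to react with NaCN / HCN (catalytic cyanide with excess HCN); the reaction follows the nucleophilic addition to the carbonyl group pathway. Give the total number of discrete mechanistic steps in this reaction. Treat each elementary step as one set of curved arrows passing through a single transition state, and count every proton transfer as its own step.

2

Step 1: CN⁻ attacks the sp² carbonyl carbon; the C=O π bond breaks and the electrons end up as a lone pair on the alkoxide oxygen of the tetrahedral intermediate.
Step 2: The alkoxide is protonated in situ by undissociated HCN, yielding a cyanohydrin; the CN⁻ so formed carries on the cycle.
Total: 2 elementary steps.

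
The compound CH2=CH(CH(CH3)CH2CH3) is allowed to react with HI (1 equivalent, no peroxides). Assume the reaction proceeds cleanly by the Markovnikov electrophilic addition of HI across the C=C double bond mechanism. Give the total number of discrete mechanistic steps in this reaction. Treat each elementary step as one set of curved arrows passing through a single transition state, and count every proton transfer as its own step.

Step 1: The π electrons of the C=C bond attack a proton of HI; Markovnikov addition places the new C–H on the less-substituted alkene carbon, so the positive charge ends up on the more-substituted carbon — a secondary carbocation. The H–I bond breaks heterolytically, releasing I⁻.
Step 2: A 1,2-hydride shift from the adjacent sec-butyl carbon moves the positive charge from the secondary centre to an adjacent carbon, generating a more stable tertiary carbocation.
Step 3: I⁻ captures the cation: a lone pair on I⁻ fills the empty p orbital, producing the alkyl halide product.
Total: 3 elementary steps.

3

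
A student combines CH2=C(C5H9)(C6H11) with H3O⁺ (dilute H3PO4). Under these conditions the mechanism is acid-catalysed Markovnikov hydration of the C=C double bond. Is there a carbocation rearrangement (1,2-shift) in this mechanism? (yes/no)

no

The first-formed carbocation is tertiary.
No single 1,2-shift to an adjacent carbon would produce a more-substituted cation than the one already present, so no rearrangement occurs.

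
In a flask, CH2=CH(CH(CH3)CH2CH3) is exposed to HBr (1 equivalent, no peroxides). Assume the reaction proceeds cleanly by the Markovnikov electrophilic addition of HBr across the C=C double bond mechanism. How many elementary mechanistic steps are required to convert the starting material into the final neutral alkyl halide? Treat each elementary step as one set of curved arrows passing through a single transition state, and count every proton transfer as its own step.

3

Step 1: The π electrons of the C=C bond attack a proton of HBr; Markovnikov addition places the new C–H on the less-substituted alkene carbon, so the positive charge ends up on the more-substituted carbon — a secondary carbocation. The H–Br bond breaks heterolytically, releasing Br⁻.
Step 2: A hydride (H with its bonding pair) migrates from the adjacent sec-butyl carbon to the cationic centre — a 1,2-hydride shift — upgrading the secondary cation to a tertiary one.
Step 3: Nucleophilic attack by Br⁻ on the carbocation completes the addition, giving R–Br.
Total: 3 elementary steps.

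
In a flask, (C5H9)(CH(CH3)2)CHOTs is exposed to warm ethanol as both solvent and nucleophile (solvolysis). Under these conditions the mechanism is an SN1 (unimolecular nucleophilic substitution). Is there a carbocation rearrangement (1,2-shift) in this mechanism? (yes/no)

The first-formed carbocation is secondary.
The adjacent isopropyl carbon already bears 2 other carbon substituents and has a hydrogen to migrate; after a 1,2-hydride shift from that carbon the positive charge sits on a tertiary centre.
Tertiary is more stable than secondary, so the shift occurs.

yes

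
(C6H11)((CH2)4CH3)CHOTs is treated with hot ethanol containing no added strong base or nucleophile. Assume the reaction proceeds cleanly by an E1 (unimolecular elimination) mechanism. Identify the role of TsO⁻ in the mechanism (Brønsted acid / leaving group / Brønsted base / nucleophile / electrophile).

Step 1: Rate-determining heterolysis of the C–O bond gives TsO⁻ and a secondary carbocation.
TsO⁻ departs with both electrons of the breaking σ-bond — that is the definition of a leaving group.

leaving group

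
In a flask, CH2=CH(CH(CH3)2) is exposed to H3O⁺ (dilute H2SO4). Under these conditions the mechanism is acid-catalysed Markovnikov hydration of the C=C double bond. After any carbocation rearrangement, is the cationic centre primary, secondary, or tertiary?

Step 1: Electrophilic addition begins with the π(C=C) electrons forming a bond to the proton of H3O⁺. Following Markovnikov's rule, the resulting cation is secondary. H2O is released.
Step 2: A hydride (H with its bonding pair) migrates from the adjacent isopropyl carbon to the cationic centre — a 1,2-hydride shift — upgrading the secondary cation to a tertiary one.
The cation rearranges from secondary to tertiary via a 1,2-hydride shift from the adjacent isopropyl carbon; the tertiary cation is what reacts next.

tertiary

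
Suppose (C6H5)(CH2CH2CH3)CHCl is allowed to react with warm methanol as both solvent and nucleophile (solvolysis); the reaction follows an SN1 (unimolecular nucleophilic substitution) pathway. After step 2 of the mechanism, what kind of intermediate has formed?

Step 1: Rate-determining heterolysis of the C–Cl bond gives Cl⁻ and a secondary carbocation.
Step 2: CH3OH donates an oxygen lone pair into the empty p orbital of the cation, giving a protonated ether (an oxonium ion).
After step 2 the species present is an oxonium ion.

oxonium ion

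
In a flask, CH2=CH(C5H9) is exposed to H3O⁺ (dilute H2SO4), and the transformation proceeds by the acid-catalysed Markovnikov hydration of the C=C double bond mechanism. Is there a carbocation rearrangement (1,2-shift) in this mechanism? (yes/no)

The first-formed carbocation is secondary.
The adjacent cyclopentyl carbon already bears 2 other carbon substituents and has a hydrogen to migrate; after a 1,2-hydride shift from that carbon the positive charge sits on a tertiary centre.
Tertiary is more stable than secondary, so the shift occurs.

yes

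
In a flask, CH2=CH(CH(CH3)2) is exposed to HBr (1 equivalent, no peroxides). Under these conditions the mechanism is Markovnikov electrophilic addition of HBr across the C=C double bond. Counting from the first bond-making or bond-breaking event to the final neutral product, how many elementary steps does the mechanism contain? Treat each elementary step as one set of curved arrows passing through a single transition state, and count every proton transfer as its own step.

3

Step 1: Electrophilic addition begins with the π(C=C) electrons forming a bond to the proton of HBr. Following Markovnikov's rule, the resulting cation is secondary. The H–Br bond breaks heterolytically, releasing Br⁻.
Step 2: A 1,2-hydride shift from the adjacent isopropyl carbon moves the positive charge from the secondary centre to an adjacent carbon, generating a more stable tertiary carbocation.
Step 3: The Br⁻ anion donates a lone pair to the carbocation, forming the new C–Br σ-bond and giving the neutral alkyl halide.
Total: 3 elementary steps.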